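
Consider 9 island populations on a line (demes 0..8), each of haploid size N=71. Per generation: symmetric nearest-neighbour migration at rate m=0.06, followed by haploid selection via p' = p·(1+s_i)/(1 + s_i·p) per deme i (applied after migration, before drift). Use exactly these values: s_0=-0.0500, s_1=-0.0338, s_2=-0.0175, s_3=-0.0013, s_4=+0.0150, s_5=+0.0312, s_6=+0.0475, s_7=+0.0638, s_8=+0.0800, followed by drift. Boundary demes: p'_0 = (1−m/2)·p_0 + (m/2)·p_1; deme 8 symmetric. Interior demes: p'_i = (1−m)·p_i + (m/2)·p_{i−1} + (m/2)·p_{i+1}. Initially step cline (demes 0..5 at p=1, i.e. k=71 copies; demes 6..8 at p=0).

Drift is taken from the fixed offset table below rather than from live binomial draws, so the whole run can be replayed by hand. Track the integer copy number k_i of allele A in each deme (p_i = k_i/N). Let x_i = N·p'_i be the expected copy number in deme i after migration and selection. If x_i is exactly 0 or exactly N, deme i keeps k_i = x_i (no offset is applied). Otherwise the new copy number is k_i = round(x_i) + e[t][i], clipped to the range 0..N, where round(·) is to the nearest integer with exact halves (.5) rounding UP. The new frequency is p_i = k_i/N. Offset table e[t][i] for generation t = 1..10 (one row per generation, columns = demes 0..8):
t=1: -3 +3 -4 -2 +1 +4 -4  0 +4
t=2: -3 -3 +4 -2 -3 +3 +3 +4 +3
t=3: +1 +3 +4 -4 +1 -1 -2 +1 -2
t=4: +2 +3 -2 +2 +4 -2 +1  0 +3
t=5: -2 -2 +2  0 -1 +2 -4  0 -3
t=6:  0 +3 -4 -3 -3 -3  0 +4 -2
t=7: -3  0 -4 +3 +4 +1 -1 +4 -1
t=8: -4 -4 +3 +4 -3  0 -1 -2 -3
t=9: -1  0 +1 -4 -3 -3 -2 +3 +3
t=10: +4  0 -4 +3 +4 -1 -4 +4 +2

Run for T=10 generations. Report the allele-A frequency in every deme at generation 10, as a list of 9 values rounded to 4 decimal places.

t=0: k=[71 71 71 71 71 71 0 0 0]
t=1: x=[71.0000 71.0000 71.0000 71.0000 71.0000 68.9326 2.2280 0.0000 0.0000] k=[71 71 71 71 71 71 0 0 0]
t=2: x=[71.0000 71.0000 71.0000 71.0000 71.0000 68.9326 2.2280 0.0000 0.0000] k=[71 71 71 71 71 71 5 0 0]
t=3: x=[71.0000 71.0000 71.0000 71.0000 71.0000 69.0783 7.1219 0.1595 0.0000] k=[71 71 71 71 71 68 5 1 0]
t=4: x=[71.0000 71.0000 71.0000 71.0000 70.9113 66.3357 7.0596 1.1584 0.0324] k=[71 71 71 71 71 64 8 1 3]
t=5: x=[71.0000 71.0000 71.0000 71.0000 70.7931 62.7565 9.8574 1.3495 3.1647] k=[71 71 71 71 70 65 6 1 0]
t=6: x=[71.0000 71.0000 71.0000 70.9700 69.8963 63.5865 7.9415 1.1903 0.0324] k=[71 71 71 68 67 61 8 5 0]
t=7: x=[71.0000 71.0000 70.9084 68.0563 66.9078 59.8812 9.8884 5.2319 0.1620] k=[71 71 67 71 71 61 9 9 0]
t=8: x=[71.0000 70.8758 67.1766 70.8798 70.7044 60.0280 10.9840 9.2147 0.2915] k=[71 67 70 71 68 60 10 7 0]
t=9: x=[70.8737 67.0847 69.9214 70.8798 67.8945 59.0485 11.8614 7.2740 0.2267] k=[70 67 71 67 65 56 10 10 3]
t=10: x=[69.8536 67.0847 70.7557 67.0552 64.8739 55.2694 11.8305 10.3238 3.4543] k=[71 67 67 70 69 54 8 14 5]

[1.0000, 0.9437, 0.9437, 0.9859, 0.9718, 0.7606, 0.1127, 0.1972, 0.0704]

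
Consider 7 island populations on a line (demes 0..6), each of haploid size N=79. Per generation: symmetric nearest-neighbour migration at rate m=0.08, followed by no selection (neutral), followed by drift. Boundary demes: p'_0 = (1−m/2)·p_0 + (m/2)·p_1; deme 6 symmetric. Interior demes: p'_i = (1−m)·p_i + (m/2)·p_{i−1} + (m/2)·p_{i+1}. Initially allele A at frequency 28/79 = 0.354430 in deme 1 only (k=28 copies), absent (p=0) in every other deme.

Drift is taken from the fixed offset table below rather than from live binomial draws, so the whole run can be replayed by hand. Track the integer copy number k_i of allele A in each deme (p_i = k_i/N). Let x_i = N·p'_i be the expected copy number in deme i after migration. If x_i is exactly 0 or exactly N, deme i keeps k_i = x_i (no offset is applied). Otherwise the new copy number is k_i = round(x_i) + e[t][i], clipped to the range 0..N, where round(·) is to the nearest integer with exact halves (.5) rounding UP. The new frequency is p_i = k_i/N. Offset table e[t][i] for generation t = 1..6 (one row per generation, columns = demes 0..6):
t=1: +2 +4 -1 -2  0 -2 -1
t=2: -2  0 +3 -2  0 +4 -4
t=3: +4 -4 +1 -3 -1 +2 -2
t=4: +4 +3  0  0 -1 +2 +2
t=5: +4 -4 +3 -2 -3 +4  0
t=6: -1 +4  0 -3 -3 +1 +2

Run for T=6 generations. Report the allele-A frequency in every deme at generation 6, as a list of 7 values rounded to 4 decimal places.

t=0: k=[0 28 0 0 0 0 0]
t=1: x=[1.1200 25.7600 1.1200 0.0000 0.0000 0.0000 0.0000] k=[3 30 0 0 0 0 0]
t=2: x=[4.0800 27.7200 1.2000 0.0000 0.0000 0.0000 0.0000] k=[2 28 4 0 0 0 0]
t=3: x=[3.0400 26.0000 4.8000 0.1600 0.0000 0.0000 0.0000] k=[7 22 6 0 0 0 0]
t=4: x=[7.6000 20.7600 6.4000 0.2400 0.0000 0.0000 0.0000] k=[12 24 6 0 0 0 0]
t=5: x=[12.4800 22.8000 6.4800 0.2400 0.0000 0.0000 0.0000] k=[16 19 9 0 0 0 0]
t=6: x=[16.1200 18.4800 9.0400 0.3600 0.0000 0.0000 0.0000] k=[15 22 9 0 0 0 0]

[0.1899, 0.2785, 0.1139, 0.0000, 0.0000, 0.0000, 0.0000]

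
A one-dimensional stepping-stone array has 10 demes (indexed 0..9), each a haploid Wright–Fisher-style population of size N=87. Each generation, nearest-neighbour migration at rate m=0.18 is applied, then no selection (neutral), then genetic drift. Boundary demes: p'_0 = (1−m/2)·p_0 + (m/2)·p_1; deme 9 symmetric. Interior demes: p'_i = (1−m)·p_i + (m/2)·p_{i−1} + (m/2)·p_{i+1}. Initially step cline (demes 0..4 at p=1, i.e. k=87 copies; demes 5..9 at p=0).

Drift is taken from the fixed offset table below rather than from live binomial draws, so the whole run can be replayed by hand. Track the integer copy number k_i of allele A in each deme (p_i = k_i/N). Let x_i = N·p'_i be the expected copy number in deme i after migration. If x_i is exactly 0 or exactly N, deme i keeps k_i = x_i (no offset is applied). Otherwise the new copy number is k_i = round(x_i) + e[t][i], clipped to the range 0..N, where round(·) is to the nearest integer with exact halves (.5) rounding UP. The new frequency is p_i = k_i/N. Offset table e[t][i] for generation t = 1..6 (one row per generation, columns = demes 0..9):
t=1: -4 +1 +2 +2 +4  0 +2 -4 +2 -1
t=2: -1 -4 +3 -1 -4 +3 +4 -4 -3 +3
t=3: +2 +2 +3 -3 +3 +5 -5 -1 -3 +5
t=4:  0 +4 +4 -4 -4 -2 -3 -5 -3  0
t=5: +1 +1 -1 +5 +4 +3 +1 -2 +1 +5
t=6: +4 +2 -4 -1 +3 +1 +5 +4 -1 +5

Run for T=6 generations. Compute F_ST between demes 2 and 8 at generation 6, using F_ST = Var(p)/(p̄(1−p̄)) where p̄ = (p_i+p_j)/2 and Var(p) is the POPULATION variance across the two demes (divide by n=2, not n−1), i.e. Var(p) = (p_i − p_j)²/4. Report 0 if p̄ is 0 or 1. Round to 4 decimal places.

0.8710

t=0: k=[87 87 87 87 87 0 0 0 0 0]
t=1: x=[87.0000 87.0000 87.0000 87.0000 79.1700 7.8300 0.0000 0.0000 0.0000 0.0000] k=[87 87 87 87 83 8 0 0 0 0]
t=2: x=[87.0000 87.0000 87.0000 86.6400 76.6100 14.0300 0.7200 0.0000 0.0000 0.0000] k=[87 87 87 86 73 17 5 0 0 0]
t=3: x=[87.0000 87.0000 86.9100 84.9200 69.1300 20.9600 5.6300 0.4500 0.0000 0.0000] k=[87 87 87 82 72 26 1 0 0 0]
t=4: x=[87.0000 87.0000 86.5500 81.5500 68.7600 27.8900 3.1600 0.0900 0.0000 0.0000] k=[87 87 87 78 65 26 0 0 0 0]
t=5: x=[87.0000 87.0000 86.1900 77.6400 62.6600 27.1700 2.3400 0.0000 0.0000 0.0000] k=[87 87 85 83 67 30 3 0 0 0]
t=6: x=[87.0000 86.8200 85.0000 81.7400 65.1100 30.9000 5.1600 0.2700 0.0000 0.0000] k=[87 87 81 81 68 32 10 4 0 0]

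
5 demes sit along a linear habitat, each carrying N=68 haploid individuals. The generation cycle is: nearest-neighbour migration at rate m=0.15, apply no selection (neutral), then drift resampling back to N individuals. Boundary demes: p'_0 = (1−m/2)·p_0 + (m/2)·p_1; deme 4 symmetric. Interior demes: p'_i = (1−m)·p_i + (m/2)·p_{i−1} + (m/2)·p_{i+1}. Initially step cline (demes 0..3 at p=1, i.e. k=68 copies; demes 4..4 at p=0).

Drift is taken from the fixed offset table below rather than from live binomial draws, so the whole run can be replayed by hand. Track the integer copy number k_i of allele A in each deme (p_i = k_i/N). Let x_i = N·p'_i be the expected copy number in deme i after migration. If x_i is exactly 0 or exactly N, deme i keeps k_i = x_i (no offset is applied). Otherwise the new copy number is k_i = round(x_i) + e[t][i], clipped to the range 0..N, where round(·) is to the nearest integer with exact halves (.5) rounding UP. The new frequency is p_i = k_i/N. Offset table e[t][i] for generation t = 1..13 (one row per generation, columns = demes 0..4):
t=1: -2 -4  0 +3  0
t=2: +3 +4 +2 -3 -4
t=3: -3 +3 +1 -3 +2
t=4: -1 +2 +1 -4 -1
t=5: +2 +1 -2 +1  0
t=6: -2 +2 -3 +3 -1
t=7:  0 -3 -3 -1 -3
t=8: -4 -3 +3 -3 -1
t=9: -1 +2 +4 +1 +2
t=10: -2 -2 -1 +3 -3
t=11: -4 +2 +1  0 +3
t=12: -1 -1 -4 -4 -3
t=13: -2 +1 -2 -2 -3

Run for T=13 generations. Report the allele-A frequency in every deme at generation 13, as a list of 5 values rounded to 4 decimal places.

t=0: k=[68 68 68 68 0]
t=1: x=[68.0000 68.0000 68.0000 62.9000 5.1000] k=[68 68 68 66 5]
t=2: x=[68.0000 68.0000 67.8500 61.5750 9.5750] k=[68 68 68 59 6]
t=3: x=[68.0000 68.0000 67.3250 55.7000 9.9750] k=[68 68 68 53 12]
t=4: x=[68.0000 68.0000 66.8750 51.0500 15.0750] k=[68 68 68 47 14]
t=5: x=[68.0000 68.0000 66.4250 46.1000 16.4750] k=[68 68 64 47 16]
t=6: x=[68.0000 67.7000 63.0250 45.9500 18.3250] k=[68 68 60 49 17]
t=7: x=[68.0000 67.4000 59.7750 47.4250 19.4000] k=[68 64 57 46 16]
t=8: x=[67.7000 63.7750 56.7000 44.5750 18.2500] k=[64 61 60 42 17]
t=9: x=[63.7750 61.1500 58.7250 41.4750 18.8750] k=[63 63 63 42 21]
t=10: x=[63.0000 63.0000 61.4250 42.0000 22.5750] k=[61 61 60 45 20]
t=11: x=[61.0000 60.9250 58.9500 44.2500 21.8750] k=[57 63 60 44 25]
t=12: x=[57.4500 62.3250 59.0250 43.7750 26.4250] k=[56 61 55 40 23]
t=13: x=[56.3750 60.1750 54.3250 39.8500 24.2750] k=[54 61 52 38 21]

[0.7941, 0.8971, 0.7647, 0.5588, 0.3088]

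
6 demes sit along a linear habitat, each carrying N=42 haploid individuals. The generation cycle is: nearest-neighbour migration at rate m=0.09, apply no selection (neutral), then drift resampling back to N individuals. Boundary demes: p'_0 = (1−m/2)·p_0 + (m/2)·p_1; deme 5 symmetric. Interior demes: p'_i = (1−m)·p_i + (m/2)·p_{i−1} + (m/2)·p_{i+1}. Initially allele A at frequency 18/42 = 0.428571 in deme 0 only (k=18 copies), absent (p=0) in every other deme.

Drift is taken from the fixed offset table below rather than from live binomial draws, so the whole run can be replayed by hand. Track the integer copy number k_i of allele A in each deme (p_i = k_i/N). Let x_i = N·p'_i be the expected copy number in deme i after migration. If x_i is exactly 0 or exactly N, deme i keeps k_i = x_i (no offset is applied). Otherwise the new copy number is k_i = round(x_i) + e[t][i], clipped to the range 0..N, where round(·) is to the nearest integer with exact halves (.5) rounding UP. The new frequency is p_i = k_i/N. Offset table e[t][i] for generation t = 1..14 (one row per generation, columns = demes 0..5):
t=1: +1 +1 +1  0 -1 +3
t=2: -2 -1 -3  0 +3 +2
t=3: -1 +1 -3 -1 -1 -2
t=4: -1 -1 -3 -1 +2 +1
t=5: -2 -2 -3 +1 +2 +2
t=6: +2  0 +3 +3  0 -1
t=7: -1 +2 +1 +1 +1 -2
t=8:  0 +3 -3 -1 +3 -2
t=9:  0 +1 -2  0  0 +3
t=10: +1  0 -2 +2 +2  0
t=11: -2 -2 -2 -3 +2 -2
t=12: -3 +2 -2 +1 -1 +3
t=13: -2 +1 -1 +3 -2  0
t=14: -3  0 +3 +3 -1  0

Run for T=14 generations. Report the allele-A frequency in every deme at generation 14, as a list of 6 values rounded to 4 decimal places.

t=0: k=[18 0 0 0 0 0]
t=1: x=[17.1900 0.8100 0.0000 0.0000 0.0000 0.0000] k=[18 2 0 0 0 0]
t=2: x=[17.2800 2.6300 0.0900 0.0000 0.0000 0.0000] k=[15 2 0 0 0 0]
t=3: x=[14.4150 2.4950 0.0900 0.0000 0.0000 0.0000] k=[13 3 0 0 0 0]
t=4: x=[12.5500 3.3150 0.1350 0.0000 0.0000 0.0000] k=[12 2 0 0 0 0]
t=5: x=[11.5500 2.3600 0.0900 0.0000 0.0000 0.0000] k=[10 0 0 0 0 0]
t=6: x=[9.5500 0.4500 0.0000 0.0000 0.0000 0.0000] k=[12 0 0 0 0 0]
t=7: x=[11.4600 0.5400 0.0000 0.0000 0.0000 0.0000] k=[10 3 0 0 0 0]
t=8: x=[9.6850 3.1800 0.1350 0.0000 0.0000 0.0000] k=[10 6 0 0 0 0]
t=9: x=[9.8200 5.9100 0.2700 0.0000 0.0000 0.0000] k=[10 7 0 0 0 0]
t=10: x=[9.8650 6.8200 0.3150 0.0000 0.0000 0.0000] k=[11 7 0 0 0 0]
t=11: x=[10.8200 6.8650 0.3150 0.0000 0.0000 0.0000] k=[9 5 0 0 0 0]
t=12: x=[8.8200 4.9550 0.2250 0.0000 0.0000 0.0000] k=[6 7 0 0 0 0]
t=13: x=[6.0450 6.6400 0.3150 0.0000 0.0000 0.0000] k=[4 8 0 0 0 0]
t=14: x=[4.1800 7.4600 0.3600 0.0000 0.0000 0.0000] k=[1 7 3 0 0 0]

[0.0238, 0.1667, 0.0714, 0.0000, 0.0000, 0.0000]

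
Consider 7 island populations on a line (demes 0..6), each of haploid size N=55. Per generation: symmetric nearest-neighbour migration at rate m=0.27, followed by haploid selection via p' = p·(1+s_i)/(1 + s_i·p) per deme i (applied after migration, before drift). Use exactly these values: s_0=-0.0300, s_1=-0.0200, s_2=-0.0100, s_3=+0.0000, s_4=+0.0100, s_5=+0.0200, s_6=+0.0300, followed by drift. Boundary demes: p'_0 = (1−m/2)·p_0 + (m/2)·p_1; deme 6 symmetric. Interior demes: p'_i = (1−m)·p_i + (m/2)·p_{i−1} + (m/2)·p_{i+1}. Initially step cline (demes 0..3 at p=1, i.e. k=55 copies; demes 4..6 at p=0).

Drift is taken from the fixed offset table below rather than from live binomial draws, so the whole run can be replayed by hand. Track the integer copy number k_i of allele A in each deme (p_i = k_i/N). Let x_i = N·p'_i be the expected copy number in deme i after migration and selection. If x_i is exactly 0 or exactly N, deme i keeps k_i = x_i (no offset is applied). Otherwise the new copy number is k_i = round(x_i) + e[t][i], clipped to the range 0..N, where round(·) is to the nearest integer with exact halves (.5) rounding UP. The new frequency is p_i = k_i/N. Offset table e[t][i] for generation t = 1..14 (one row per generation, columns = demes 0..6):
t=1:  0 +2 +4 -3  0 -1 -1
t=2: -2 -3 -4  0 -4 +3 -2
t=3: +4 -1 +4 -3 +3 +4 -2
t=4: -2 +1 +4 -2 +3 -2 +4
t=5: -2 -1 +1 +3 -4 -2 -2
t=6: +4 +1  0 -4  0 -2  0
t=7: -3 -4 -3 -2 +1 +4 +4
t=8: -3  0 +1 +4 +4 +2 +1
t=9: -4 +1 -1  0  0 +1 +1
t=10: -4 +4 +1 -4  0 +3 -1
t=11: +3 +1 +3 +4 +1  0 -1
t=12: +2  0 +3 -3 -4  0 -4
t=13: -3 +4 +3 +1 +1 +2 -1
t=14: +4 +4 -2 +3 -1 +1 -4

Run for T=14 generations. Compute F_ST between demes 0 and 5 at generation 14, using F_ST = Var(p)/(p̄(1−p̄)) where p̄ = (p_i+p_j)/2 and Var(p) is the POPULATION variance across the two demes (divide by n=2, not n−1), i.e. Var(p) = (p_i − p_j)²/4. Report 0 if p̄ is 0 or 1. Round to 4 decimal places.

t=0: k=[55 55 55 55 0 0 0]
t=1: x=[55.0000 55.0000 55.0000 47.5750 7.4891 0.0000 0.0000] k=[55 55 55 45 7 0 0]
t=2: x=[55.0000 55.0000 53.6367 41.2200 11.2739 0.9636 0.0000] k=[55 55 50 41 7 4 0]
t=3: x=[55.0000 54.3114 49.4097 37.6250 11.2739 3.9368 0.5560] k=[55 53 53 35 14 8 0]
t=4: x=[54.7217 53.2358 50.5289 34.5950 16.1382 7.8625 1.1117] k=[53 54 55 33 19 6 5]
t=5: x=[53.0793 53.9800 51.8654 34.0800 19.2593 7.7509 5.2743] k=[51 53 53 37 15 6 3]
t=6: x=[51.1627 52.6856 50.8012 36.1900 16.8712 6.9290 3.5006] k=[55 54 51 32 17 5 4]
t=7: x=[54.8608 53.7047 48.7848 32.5400 17.5236 6.5991 4.2495] k=[52 50 46 31 19 11 8]
t=8: x=[51.6351 49.6329 44.4294 31.4050 19.6655 11.8582 8.6176] k=[49 50 45 35 24 14 10]
t=9: x=[48.9735 49.0842 44.2383 34.8650 24.2698 15.0253 10.7941] k=[45 50 43 35 24 16 12]
t=10: x=[45.4367 48.2615 42.7697 34.5950 24.5402 16.7699 12.8285] k=[41 52 44 31 25 20 12]
t=11: x=[42.1881 49.3331 43.2323 31.9450 25.2709 19.8455 13.3770] k=[45 50 46 36 26 20 12]
t=12: x=[45.4367 48.6728 45.1087 36.0000 26.6767 19.9812 13.3770] k=[47 49 48 33 23 20 9]
t=13: x=[47.0654 48.4798 46.0348 33.6750 24.0796 19.1665 10.7381] k=[44 52 49 35 25 21 10]
t=14: x=[44.8299 50.4311 47.4498 35.5400 25.9463 20.3080 11.7559] k=[49 54 45 39 25 21 8]

0.2800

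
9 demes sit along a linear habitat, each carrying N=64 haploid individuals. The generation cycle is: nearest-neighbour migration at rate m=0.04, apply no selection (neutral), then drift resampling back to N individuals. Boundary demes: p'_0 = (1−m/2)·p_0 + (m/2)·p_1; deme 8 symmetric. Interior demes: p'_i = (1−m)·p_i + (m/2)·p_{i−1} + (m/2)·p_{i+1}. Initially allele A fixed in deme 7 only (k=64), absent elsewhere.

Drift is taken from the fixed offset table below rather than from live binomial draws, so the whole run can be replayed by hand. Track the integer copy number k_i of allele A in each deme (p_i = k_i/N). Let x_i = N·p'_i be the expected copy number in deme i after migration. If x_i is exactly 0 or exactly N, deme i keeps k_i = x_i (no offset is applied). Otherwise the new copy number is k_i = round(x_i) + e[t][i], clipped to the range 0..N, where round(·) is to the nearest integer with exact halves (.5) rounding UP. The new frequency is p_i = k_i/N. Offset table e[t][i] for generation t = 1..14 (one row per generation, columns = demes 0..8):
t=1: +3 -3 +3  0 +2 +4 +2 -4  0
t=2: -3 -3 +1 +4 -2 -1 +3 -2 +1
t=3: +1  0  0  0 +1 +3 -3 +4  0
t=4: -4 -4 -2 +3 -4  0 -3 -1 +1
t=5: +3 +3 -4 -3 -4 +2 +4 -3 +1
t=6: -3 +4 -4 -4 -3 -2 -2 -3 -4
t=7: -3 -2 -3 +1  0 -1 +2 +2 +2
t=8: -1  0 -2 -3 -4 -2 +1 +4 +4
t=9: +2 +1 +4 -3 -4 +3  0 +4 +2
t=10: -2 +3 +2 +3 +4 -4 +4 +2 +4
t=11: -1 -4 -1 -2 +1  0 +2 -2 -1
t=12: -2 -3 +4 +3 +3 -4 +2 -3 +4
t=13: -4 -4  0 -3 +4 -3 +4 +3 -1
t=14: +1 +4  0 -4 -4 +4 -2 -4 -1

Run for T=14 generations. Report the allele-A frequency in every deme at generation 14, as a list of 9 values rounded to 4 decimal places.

[0.0000, 0.0000, 0.0000, 0.0000, 0.1250, 0.0781, 0.3594, 0.6250, 0.3750]

t=0: k=[0 0 0 0 0 0 0 64 0]
t=1: x=[0.0000 0.0000 0.0000 0.0000 0.0000 0.0000 1.2800 61.4400 1.2800] k=[0 0 0 0 0 0 3 57 1]
t=2: x=[0.0000 0.0000 0.0000 0.0000 0.0000 0.0600 4.0200 54.8000 2.1200] k=[0 0 0 0 0 0 7 53 3]
t=3: x=[0.0000 0.0000 0.0000 0.0000 0.0000 0.1400 7.7800 51.0800 4.0000] k=[0 0 0 0 0 3 5 55 4]
t=4: x=[0.0000 0.0000 0.0000 0.0000 0.0600 2.9800 5.9600 52.9800 5.0200] k=[0 0 0 0 0 3 3 52 6]
t=5: x=[0.0000 0.0000 0.0000 0.0000 0.0600 2.9400 3.9800 50.1000 6.9200] k=[0 0 0 0 0 5 8 47 8]
t=6: x=[0.0000 0.0000 0.0000 0.0000 0.1000 4.9600 8.7200 45.4400 8.7800] k=[0 0 0 0 0 3 7 42 5]
t=7: x=[0.0000 0.0000 0.0000 0.0000 0.0600 3.0200 7.6200 40.5600 5.7400] k=[0 0 0 0 0 2 10 43 8]
t=8: x=[0.0000 0.0000 0.0000 0.0000 0.0400 2.1200 10.5000 41.6400 8.7000] k=[0 0 0 0 0 0 12 46 13]
t=9: x=[0.0000 0.0000 0.0000 0.0000 0.0000 0.2400 12.4400 44.6600 13.6600] k=[0 0 0 0 0 3 12 49 16]
t=10: x=[0.0000 0.0000 0.0000 0.0000 0.0600 3.1200 12.5600 47.6000 16.6600] k=[0 0 0 0 4 0 17 50 21]
t=11: x=[0.0000 0.0000 0.0000 0.0800 3.8400 0.4200 17.3200 48.7600 21.5800] k=[0 0 0 0 5 0 19 47 21]
t=12: x=[0.0000 0.0000 0.0000 0.1000 4.8000 0.4800 19.1800 45.9200 21.5200] k=[0 0 0 3 8 0 21 43 26]
t=13: x=[0.0000 0.0000 0.0600 3.0400 7.7400 0.5800 21.0200 42.2200 26.3400] k=[0 0 0 0 12 0 25 45 25]
t=14: x=[0.0000 0.0000 0.0000 0.2400 11.5200 0.7400 24.9000 44.2000 25.4000] k=[0 0 0 0 8 5 23 40 24]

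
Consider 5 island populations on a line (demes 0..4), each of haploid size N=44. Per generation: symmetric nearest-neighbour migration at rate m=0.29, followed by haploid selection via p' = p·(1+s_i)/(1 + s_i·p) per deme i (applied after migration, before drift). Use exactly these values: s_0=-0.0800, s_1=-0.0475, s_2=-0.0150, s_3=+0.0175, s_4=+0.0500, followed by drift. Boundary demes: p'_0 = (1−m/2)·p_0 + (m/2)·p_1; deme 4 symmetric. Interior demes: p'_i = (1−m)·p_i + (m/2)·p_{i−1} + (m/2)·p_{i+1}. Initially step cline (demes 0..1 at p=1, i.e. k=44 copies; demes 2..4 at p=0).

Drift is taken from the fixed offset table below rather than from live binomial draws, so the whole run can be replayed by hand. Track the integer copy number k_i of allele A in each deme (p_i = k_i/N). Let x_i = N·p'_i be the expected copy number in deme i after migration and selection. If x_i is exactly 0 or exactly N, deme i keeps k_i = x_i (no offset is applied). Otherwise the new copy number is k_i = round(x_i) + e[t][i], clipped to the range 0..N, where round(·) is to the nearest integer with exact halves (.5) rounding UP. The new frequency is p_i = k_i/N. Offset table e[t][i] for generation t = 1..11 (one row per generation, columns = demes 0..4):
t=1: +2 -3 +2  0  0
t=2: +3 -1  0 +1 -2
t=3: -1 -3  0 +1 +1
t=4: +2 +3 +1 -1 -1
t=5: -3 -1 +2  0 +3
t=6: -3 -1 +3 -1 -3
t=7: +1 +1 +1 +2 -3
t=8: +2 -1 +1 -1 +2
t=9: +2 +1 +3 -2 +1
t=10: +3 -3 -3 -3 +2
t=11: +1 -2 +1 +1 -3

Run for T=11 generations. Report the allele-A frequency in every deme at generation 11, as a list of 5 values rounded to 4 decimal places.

[0.6818, 0.4318, 0.3864, 0.2273, 0.1364]

t=0: k=[44 44 0 0 0]
t=1: x=[44.0000 37.3499 6.2980 0.0000 0.0000] k=[44 34 8 0 0]
t=2: x=[42.4284 31.2437 10.4888 1.1798 0.0000] k=[44 30 10 2 0]
t=3: x=[41.8023 28.6472 11.6104 2.9169 0.3044] k=[41 26 12 4 1]
t=4: x=[38.4319 25.6264 12.7328 4.7987 1.5043] k=[40 29 14 4 1]
t=5: x=[37.9850 27.9269 14.5773 5.0926 1.5043] k=[35 27 17 5 5]
t=6: x=[33.1739 26.1966 16.5536 6.8396 5.2203] k=[30 25 20 6 2]
t=7: x=[28.4472 24.4730 18.5327 7.5580 2.7011] k=[29 25 20 10 0]
t=8: x=[27.5711 24.3271 19.1115 10.1347 1.5200] k=[30 23 20 9 4]
t=9: x=[28.1497 23.0466 18.6774 10.0035 4.9348] k=[30 24 22 8 6]
t=10: x=[28.2984 24.0506 20.0949 9.8722 6.5576] k=[31 21 17 7 9]
t=11: x=[28.7296 21.3349 15.9759 8.8621 9.0559] k=[30 19 17 10 6]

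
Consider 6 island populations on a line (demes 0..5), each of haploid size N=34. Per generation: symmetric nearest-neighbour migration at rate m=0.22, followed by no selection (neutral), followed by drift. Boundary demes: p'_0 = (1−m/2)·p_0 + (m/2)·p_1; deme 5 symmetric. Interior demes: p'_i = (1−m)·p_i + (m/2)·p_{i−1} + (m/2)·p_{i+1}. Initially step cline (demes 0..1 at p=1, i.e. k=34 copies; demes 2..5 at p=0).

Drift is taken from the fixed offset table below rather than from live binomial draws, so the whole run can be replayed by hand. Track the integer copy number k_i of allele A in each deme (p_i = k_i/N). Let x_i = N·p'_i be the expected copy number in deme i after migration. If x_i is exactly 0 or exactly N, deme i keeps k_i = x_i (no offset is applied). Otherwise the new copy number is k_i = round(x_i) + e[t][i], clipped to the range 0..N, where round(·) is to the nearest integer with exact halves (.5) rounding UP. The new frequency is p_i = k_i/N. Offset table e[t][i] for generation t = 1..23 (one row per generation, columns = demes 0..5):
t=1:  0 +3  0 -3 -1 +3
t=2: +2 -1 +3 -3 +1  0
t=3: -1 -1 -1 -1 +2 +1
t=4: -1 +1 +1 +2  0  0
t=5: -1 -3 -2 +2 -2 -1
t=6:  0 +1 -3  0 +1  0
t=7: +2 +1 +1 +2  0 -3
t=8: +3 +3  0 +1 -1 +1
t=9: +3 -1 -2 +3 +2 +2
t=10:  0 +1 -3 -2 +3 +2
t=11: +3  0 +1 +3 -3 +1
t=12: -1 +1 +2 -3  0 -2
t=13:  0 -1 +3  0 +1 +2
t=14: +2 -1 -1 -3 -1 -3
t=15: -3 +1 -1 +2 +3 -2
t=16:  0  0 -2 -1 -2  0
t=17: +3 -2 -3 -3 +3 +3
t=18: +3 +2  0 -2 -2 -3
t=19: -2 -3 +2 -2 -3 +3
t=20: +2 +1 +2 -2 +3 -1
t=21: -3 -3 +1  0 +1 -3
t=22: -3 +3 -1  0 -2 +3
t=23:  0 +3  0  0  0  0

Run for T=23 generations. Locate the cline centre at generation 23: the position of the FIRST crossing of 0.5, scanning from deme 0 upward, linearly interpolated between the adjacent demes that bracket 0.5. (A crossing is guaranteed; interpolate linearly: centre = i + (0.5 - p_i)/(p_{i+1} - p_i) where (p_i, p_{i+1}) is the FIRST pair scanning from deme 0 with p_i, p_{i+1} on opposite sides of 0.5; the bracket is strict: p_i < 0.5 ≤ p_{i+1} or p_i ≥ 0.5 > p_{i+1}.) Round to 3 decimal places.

1.636

t=0: k=[34 34 0 0 0 0]
t=1: x=[34.0000 30.2600 3.7400 0.0000 0.0000 0.0000] k=[34 33 4 0 0 0]
t=2: x=[33.8900 29.9200 6.7500 0.4400 0.0000 0.0000] k=[34 29 10 0 0 0]
t=3: x=[33.4500 27.4600 10.9900 1.1000 0.0000 0.0000] k=[32 26 10 0 0 0]
t=4: x=[31.3400 24.9000 10.6600 1.1000 0.0000 0.0000] k=[30 26 12 3 0 0]
t=5: x=[29.5600 24.9000 12.5500 3.6600 0.3300 0.0000] k=[29 22 11 6 0 0]
t=6: x=[28.2300 21.5600 11.6600 5.8900 0.6600 0.0000] k=[28 23 9 6 2 0]
t=7: x=[27.4500 22.0100 10.2100 5.8900 2.2200 0.2200] k=[29 23 11 8 2 0]
t=8: x=[28.3400 22.3400 11.9900 7.6700 2.4400 0.2200] k=[31 25 12 9 1 1]
t=9: x=[30.3400 24.2300 13.1000 8.4500 1.8800 1.0000] k=[33 23 11 11 4 3]
t=10: x=[31.9000 22.7800 12.3200 10.2300 4.6600 3.1100] k=[32 24 9 8 8 5]
t=11: x=[31.1200 23.2300 10.5400 8.1100 7.6700 5.3300] k=[34 23 12 11 5 6]
t=12: x=[32.7900 23.0000 13.1000 10.4500 5.7700 5.8900] k=[32 24 15 7 6 4]
t=13: x=[31.1200 23.8900 15.1100 7.7700 5.8900 4.2200] k=[31 23 18 8 7 6]
t=14: x=[30.1200 23.3300 17.4500 8.9900 7.0000 6.1100] k=[32 22 16 6 6 3]
t=15: x=[30.9000 22.4400 15.5600 7.1000 5.6700 3.3300] k=[28 23 15 9 9 1]
t=16: x=[27.4500 22.6700 15.2200 9.6600 8.1200 1.8800] k=[27 23 13 9 6 2]
t=17: x=[26.5600 22.3400 13.6600 9.1100 5.8900 2.4400] k=[30 20 11 6 9 5]
t=18: x=[28.9000 20.1100 11.4400 6.8800 8.2300 5.4400] k=[32 22 11 5 6 2]
t=19: x=[30.9000 21.8900 11.5500 5.7700 5.4500 2.4400] k=[29 19 14 4 2 5]
t=20: x=[27.9000 19.5500 13.4500 4.8800 2.5500 4.6700] k=[30 21 15 3 6 4]
t=21: x=[29.0100 21.3300 14.3400 4.6500 5.4500 4.2200] k=[26 18 15 5 6 1]
t=22: x=[25.1200 18.5500 14.2300 6.2100 5.3400 1.5500] k=[22 22 13 6 3 5]
t=23: x=[22.0000 21.0100 13.2200 6.4400 3.5500 4.7800] k=[22 24 13 6 4 5]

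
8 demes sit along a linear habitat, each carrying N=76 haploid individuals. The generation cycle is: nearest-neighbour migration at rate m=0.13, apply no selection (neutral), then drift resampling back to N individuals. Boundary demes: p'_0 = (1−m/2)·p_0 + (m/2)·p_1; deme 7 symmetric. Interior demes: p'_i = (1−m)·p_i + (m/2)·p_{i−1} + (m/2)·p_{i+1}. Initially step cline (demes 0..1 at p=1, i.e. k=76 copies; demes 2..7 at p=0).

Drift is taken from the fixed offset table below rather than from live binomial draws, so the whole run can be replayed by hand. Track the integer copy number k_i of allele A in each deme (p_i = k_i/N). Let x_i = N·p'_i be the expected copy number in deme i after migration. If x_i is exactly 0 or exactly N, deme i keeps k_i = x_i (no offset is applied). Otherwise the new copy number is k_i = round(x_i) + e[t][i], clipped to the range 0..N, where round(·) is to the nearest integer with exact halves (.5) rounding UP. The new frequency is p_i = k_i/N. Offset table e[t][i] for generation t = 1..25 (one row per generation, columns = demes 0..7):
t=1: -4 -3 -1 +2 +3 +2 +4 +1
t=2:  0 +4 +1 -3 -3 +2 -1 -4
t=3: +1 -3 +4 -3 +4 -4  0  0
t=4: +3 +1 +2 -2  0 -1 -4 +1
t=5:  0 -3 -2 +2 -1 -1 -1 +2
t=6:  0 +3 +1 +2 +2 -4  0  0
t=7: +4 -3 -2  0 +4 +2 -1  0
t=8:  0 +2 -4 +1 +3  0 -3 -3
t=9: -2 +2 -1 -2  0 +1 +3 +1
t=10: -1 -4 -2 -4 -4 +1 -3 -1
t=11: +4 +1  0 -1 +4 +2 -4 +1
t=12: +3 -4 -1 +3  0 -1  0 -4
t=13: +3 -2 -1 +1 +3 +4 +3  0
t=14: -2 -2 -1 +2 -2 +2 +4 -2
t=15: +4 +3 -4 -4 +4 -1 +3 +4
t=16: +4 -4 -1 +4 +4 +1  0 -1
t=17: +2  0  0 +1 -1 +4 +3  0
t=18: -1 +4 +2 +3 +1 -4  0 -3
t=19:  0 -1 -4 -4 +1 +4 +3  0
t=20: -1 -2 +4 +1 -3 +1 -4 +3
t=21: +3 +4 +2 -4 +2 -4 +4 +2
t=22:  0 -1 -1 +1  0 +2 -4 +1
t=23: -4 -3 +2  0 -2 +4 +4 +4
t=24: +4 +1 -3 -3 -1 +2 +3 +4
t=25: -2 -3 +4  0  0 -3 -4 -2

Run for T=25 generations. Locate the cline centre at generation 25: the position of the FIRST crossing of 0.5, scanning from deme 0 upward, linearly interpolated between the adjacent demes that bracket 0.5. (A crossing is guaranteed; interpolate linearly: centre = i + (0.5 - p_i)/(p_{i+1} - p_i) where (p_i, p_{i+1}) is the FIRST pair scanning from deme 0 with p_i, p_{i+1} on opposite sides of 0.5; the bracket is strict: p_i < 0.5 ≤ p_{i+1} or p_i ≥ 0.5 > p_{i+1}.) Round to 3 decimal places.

1.333

t=0: k=[76 76 0 0 0 0 0 0]
t=1: x=[76.0000 71.0600 4.9400 0.0000 0.0000 0.0000 0.0000 0.0000] k=[76 68 4 0 0 0 0 0]
t=2: x=[75.4800 64.3600 7.9000 0.2600 0.0000 0.0000 0.0000 0.0000] k=[75 68 9 0 0 0 0 0]
t=3: x=[74.5450 64.6200 12.2500 0.5850 0.0000 0.0000 0.0000 0.0000] k=[76 62 16 0 0 0 0 0]
t=4: x=[75.0900 59.9200 17.9500 1.0400 0.0000 0.0000 0.0000 0.0000] k=[76 61 20 0 0 0 0 0]
t=5: x=[75.0250 59.3100 21.3650 1.3000 0.0000 0.0000 0.0000 0.0000] k=[75 56 19 3 0 0 0 0]
t=6: x=[73.7650 54.8300 20.3650 3.8450 0.1950 0.0000 0.0000 0.0000] k=[74 58 21 6 2 0 0 0]
t=7: x=[72.9600 56.6350 22.4300 6.7150 2.1300 0.1300 0.0000 0.0000] k=[76 54 20 7 6 2 0 0]
t=8: x=[74.5700 53.2200 21.3650 7.7800 5.8050 2.1300 0.1300 0.0000] k=[75 55 17 9 9 2 0 0]
t=9: x=[73.7000 53.8300 18.9500 9.5200 8.5450 2.3250 0.1300 0.0000] k=[72 56 18 8 9 3 3 0]
t=10: x=[70.9600 54.5700 19.8200 8.7150 8.5450 3.3900 2.8050 0.1950] k=[70 51 18 5 5 4 0 0]
t=11: x=[68.7650 50.0900 19.3000 5.8450 4.9350 3.8050 0.2600 0.0000] k=[73 51 19 5 9 6 0 0]
t=12: x=[71.5700 50.3500 20.1700 6.1700 8.5450 5.8050 0.3900 0.0000] k=[75 46 19 9 9 5 0 0]
t=13: x=[73.1150 46.1300 20.1050 9.6500 8.7400 4.9350 0.3250 0.0000] k=[76 44 19 11 12 9 3 0]
t=14: x=[73.9200 44.4550 20.1050 11.5850 11.7400 8.8050 3.1950 0.1950] k=[72 42 19 14 10 11 7 0]
t=15: x=[70.0500 42.4550 20.1700 14.0650 10.3250 10.6750 6.8050 0.4550] k=[74 45 16 10 14 10 10 4]
t=16: x=[72.1150 45.0000 17.4950 10.6500 13.4800 10.2600 9.6100 4.3900] k=[76 41 16 15 17 11 10 3]
t=17: x=[73.7250 41.6500 17.5600 15.1950 16.4800 11.3250 9.6100 3.4550] k=[76 42 18 16 15 15 13 3]
t=18: x=[73.7900 42.6500 19.4300 16.0650 15.0650 14.8700 12.4800 3.6500] k=[73 47 21 19 16 11 12 1]
t=19: x=[71.3100 47.0000 22.5600 18.9350 15.8700 11.3900 11.2200 1.7150] k=[71 46 19 15 17 15 14 2]
t=20: x=[69.3750 45.8700 20.4950 15.3900 16.7400 15.0650 13.2850 2.7800] k=[68 44 24 16 14 16 9 6]
t=21: x=[66.4400 44.2600 24.7800 16.3900 14.2600 15.4150 9.2600 6.1950] k=[69 48 27 12 16 11 13 8]
t=22: x=[67.6350 48.0000 27.3900 13.2350 15.4150 11.4550 12.5450 8.3250] k=[68 47 26 14 15 13 9 9]
t=23: x=[66.6350 47.0000 26.5850 14.8450 14.8050 12.8700 9.2600 9.0000] k=[63 44 29 15 13 17 13 13]
t=24: x=[61.7650 44.2600 29.0650 15.7800 13.3900 16.4800 13.2600 13.0000] k=[66 45 26 13 12 18 16 17]
t=25: x=[64.6350 45.1300 26.3900 13.7800 12.4550 17.4800 16.1950 16.9350] k=[63 42 30 14 12 14 12 15]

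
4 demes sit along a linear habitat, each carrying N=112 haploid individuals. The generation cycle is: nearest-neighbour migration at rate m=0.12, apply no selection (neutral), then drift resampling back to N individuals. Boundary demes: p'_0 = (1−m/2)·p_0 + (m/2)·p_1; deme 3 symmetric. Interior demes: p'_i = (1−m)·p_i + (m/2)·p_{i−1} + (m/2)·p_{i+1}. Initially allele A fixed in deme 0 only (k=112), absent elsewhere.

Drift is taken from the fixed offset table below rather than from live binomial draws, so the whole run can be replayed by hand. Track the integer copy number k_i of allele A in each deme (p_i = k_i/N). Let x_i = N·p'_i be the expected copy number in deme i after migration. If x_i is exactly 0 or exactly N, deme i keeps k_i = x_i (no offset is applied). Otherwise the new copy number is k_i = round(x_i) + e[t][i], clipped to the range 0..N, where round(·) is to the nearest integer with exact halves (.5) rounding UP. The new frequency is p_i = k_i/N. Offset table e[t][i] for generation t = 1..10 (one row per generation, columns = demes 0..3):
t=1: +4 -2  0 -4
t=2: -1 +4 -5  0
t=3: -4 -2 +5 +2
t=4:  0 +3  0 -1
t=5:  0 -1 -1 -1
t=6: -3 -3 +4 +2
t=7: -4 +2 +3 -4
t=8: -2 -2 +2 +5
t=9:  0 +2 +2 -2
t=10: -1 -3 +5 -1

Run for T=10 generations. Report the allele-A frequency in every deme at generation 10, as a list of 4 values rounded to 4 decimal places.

t=0: k=[112 0 0 0]
t=1: x=[105.2800 6.7200 0.0000 0.0000] k=[109 5 0 0]
t=2: x=[102.7600 10.9400 0.3000 0.0000] k=[102 15 0 0]
t=3: x=[96.7800 19.3200 0.9000 0.0000] k=[93 17 6 0]
t=4: x=[88.4400 20.9000 6.3000 0.3600] k=[88 24 6 0]
t=5: x=[84.1600 26.7600 6.7200 0.3600] k=[84 26 6 0]
t=6: x=[80.5200 28.2800 6.8400 0.3600] k=[78 25 11 2]
t=7: x=[74.8200 27.3400 11.3000 2.5400] k=[71 29 14 0]
t=8: x=[68.4800 30.6200 14.0600 0.8400] k=[66 29 16 6]
t=9: x=[63.7800 30.4400 16.1800 6.6000] k=[64 32 18 5]
t=10: x=[62.0800 33.0800 18.0600 5.7800] k=[61 30 23 5]

[0.5446, 0.2679, 0.2054, 0.0446]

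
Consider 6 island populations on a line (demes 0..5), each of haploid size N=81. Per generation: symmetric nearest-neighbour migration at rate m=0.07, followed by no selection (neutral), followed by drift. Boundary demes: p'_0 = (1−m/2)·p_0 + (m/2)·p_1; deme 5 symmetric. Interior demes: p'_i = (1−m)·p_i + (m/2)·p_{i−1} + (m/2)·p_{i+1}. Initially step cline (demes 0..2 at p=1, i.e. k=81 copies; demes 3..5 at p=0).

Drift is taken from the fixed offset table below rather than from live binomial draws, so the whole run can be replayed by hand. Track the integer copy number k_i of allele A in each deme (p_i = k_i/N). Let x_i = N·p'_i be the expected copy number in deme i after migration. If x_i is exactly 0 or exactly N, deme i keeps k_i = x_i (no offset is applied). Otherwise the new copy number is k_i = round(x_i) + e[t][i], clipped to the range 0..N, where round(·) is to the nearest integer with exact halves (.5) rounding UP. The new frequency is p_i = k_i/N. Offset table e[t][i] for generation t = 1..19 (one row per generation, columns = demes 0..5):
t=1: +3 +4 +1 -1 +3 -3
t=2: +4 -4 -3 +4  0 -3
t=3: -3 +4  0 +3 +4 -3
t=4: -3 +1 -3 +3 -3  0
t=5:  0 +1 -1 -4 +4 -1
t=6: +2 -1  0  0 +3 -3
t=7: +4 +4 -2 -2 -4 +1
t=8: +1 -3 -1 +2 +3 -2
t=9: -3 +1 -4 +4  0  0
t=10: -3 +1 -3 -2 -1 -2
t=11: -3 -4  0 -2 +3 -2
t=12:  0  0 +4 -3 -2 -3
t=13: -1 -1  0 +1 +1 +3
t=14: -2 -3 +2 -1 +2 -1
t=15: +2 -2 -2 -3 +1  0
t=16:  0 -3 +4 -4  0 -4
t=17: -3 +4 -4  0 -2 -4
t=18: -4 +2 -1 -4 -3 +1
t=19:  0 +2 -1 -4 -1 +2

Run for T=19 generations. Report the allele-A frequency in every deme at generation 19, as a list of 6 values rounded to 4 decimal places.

[0.7901, 0.8395, 0.5679, 0.1235, 0.0741, 0.0370]

t=0: k=[81 81 81 0 0 0]
t=1: x=[81.0000 81.0000 78.1650 2.8350 0.0000 0.0000] k=[81 81 79 2 0 0]
t=2: x=[81.0000 80.9300 76.3750 4.6250 0.0700 0.0000] k=[81 77 73 9 0 0]
t=3: x=[80.8600 77.0000 70.9000 10.9250 0.3150 0.0000] k=[78 81 71 14 4 0]
t=4: x=[78.1050 80.5450 69.3550 15.6450 4.2100 0.1400] k=[75 81 66 19 1 0]
t=5: x=[75.2100 80.2650 64.8800 20.0150 1.5950 0.0350] k=[75 81 64 16 6 0]
t=6: x=[75.2100 80.1950 62.9150 17.3300 6.1400 0.2100] k=[77 79 63 17 9 0]
t=7: x=[77.0700 78.3700 61.9500 18.3300 8.9650 0.3150] k=[81 81 60 16 5 1]
t=8: x=[81.0000 80.2650 59.1950 17.1550 5.2450 1.1400] k=[81 77 58 19 8 0]
t=9: x=[80.8600 76.4750 57.3000 19.9800 8.1050 0.2800] k=[78 77 53 24 8 0]
t=10: x=[77.9650 76.1950 52.8250 24.4550 8.2800 0.2800] k=[75 77 50 22 7 0]
t=11: x=[75.0700 75.9850 49.9650 22.4550 7.2800 0.2450] k=[72 72 50 20 10 0]
t=12: x=[72.0000 71.2300 49.7200 20.7000 10.0000 0.3500] k=[72 71 54 18 8 0]
t=13: x=[71.9650 70.4400 53.3350 18.9100 8.0700 0.2800] k=[71 69 53 20 9 3]
t=14: x=[70.9300 68.5100 52.4050 20.7700 9.1750 3.2100] k=[69 66 54 20 11 2]
t=15: x=[68.8950 65.6850 53.2300 20.8750 11.0000 2.3150] k=[71 64 51 18 12 2]
t=16: x=[70.7550 63.7900 50.3000 18.9450 11.8600 2.3500] k=[71 61 54 15 12 0]
t=17: x=[70.6500 61.1050 52.8800 16.2600 11.6850 0.4200] k=[68 65 49 16 10 0]
t=18: x=[67.8950 64.5450 48.4050 16.9450 9.8600 0.3500] k=[64 67 47 13 7 1]
t=19: x=[64.1050 66.1950 46.5100 13.9800 7.0000 1.2100] k=[64 68 46 10 6 3]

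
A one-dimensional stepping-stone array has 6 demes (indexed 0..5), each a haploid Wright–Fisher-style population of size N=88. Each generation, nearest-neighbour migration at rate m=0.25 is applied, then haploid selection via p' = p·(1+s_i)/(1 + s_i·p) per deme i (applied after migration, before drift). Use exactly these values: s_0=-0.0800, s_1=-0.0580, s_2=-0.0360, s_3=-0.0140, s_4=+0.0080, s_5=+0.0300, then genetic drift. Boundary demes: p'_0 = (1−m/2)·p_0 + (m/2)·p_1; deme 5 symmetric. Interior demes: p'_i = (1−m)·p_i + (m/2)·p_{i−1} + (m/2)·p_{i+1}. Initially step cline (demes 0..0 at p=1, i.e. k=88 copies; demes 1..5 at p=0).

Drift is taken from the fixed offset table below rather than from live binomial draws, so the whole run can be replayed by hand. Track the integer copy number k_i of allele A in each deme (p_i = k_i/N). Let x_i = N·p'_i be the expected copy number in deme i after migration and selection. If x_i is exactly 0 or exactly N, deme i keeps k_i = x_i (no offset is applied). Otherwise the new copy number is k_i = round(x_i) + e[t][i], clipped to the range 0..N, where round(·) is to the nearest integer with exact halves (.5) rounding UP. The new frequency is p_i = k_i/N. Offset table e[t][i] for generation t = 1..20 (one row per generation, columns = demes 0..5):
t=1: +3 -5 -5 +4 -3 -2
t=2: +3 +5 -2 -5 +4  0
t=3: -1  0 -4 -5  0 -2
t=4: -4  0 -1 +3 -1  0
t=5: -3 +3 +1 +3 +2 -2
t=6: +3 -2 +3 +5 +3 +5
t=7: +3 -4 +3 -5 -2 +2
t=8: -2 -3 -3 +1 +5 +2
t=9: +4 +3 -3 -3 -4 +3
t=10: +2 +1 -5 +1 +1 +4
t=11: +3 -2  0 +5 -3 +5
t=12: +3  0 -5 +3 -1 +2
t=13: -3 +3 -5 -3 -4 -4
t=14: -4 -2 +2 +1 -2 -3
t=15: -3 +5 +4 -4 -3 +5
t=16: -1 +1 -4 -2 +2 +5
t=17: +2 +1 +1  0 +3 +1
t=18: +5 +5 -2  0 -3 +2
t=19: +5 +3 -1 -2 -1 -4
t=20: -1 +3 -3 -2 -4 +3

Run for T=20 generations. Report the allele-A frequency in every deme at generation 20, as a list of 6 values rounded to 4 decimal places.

[0.2273, 0.2386, 0.0455, 0.0114, 0.0227, 0.1591]

t=0: k=[88 0 0 0 0 0]
t=1: x=[76.1720 10.4377 0.0000 0.0000 0.0000 0.0000] k=[79 5 0 0 0 0]
t=2: x=[68.5144 12.9511 0.6027 0.0000 0.0000 0.0000] k=[72 18 0 0 0 0]
t=3: x=[63.8154 21.5140 2.1710 0.0000 0.0000 0.0000] k=[63 22 0 0 0 0]
t=4: x=[56.2020 23.3362 2.6540 0.0000 0.0000 0.0000] k=[52 23 2 0 0 0]
t=5: x=[46.5522 22.9714 4.2251 0.2465 0.0000 0.0000] k=[44 26 5 3 0 0]
t=6: x=[39.9253 24.5534 7.1310 2.8360 0.3780 0.0000] k=[43 23 10 8 3 0]
t=7: x=[38.6843 22.8498 11.0168 7.5274 3.2750 0.3862] k=[42 19 14 3 1 2]
t=8: x=[37.3225 20.3018 12.8426 4.0699 1.3858 1.9300] k=[35 17 10 5 6 4]
t=9: x=[31.0546 17.5214 9.9226 5.6747 5.6671 4.3712] k=[35 21 7 3 2 7]
t=10: x=[31.5435 20.0596 7.9799 3.3295 2.7713 6.5520] k=[34 21 3 4 4 11]
t=11: x=[30.6882 19.4545 5.1929 3.8231 4.9118 10.3929] k=[34 17 5 9 2 15]
t=12: x=[30.2001 16.7979 6.7674 7.5274 4.5341 13.7137] k=[33 17 2 11 4 16]
t=13: x=[29.3471 16.3159 4.8299 8.8867 6.4223 14.8615] k=[26 19 0 6 2 11]
t=14: x=[23.6553 16.6774 3.0164 4.6870 3.6528 10.1371] k=[20 15 5 6 2 7]
t=15: x=[18.1446 13.6708 6.1616 5.3043 3.1491 6.5520] k=[15 19 10 1 0 12]
t=16: x=[14.4638 16.5569 9.6796 1.9726 1.6378 10.7764] k=[13 18 6 0 4 16]
t=17: x=[12.6922 15.1124 6.5250 1.2327 5.0377 14.8615] k=[15 16 8 1 8 16]
t=18: x=[14.1090 14.1510 7.8586 2.7127 8.1840 15.3714] k=[19 19 6 3 5 17]
t=19: x=[17.7872 16.5569 7.0098 3.5763 6.2964 15.8811] k=[23 20 6 2 5 12]
t=20: x=[21.2521 17.7628 7.0098 2.8360 5.5412 11.4155] k=[20 21 4 1 2 14]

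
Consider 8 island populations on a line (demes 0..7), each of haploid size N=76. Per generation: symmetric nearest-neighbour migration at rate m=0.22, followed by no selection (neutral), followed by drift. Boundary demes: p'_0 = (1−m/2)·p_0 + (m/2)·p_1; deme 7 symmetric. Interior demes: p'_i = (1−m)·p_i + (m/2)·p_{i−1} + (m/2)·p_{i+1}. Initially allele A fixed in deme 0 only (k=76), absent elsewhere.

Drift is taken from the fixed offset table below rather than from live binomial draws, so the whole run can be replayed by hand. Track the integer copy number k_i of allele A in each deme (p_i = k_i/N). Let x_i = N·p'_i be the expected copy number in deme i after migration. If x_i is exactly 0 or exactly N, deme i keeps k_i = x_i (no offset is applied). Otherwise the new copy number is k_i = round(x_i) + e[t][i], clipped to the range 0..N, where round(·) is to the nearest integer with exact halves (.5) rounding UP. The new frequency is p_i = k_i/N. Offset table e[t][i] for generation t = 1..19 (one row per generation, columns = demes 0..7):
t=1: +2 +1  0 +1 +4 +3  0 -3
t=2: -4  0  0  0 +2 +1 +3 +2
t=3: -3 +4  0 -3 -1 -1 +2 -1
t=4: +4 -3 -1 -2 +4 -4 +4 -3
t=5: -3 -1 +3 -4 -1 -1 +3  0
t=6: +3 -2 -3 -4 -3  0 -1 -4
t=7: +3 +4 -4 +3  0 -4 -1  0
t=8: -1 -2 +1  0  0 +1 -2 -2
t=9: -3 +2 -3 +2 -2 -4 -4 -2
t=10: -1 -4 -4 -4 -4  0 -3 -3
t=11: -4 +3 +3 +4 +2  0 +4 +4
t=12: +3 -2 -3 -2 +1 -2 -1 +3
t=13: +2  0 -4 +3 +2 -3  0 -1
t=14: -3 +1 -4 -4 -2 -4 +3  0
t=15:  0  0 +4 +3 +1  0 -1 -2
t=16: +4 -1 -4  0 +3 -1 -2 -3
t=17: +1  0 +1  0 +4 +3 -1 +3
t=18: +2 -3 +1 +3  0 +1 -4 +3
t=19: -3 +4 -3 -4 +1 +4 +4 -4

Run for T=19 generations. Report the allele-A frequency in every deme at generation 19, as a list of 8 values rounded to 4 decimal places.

t=0: k=[76 0 0 0 0 0 0 0]
t=1: x=[67.6400 8.3600 0.0000 0.0000 0.0000 0.0000 0.0000 0.0000] k=[70 9 0 0 0 0 0 0]
t=2: x=[63.2900 14.7200 0.9900 0.0000 0.0000 0.0000 0.0000 0.0000] k=[59 15 1 0 0 0 0 0]
t=3: x=[54.1600 18.3000 2.4300 0.1100 0.0000 0.0000 0.0000 0.0000] k=[51 22 2 0 0 0 0 0]
t=4: x=[47.8100 22.9900 3.9800 0.2200 0.0000 0.0000 0.0000 0.0000] k=[52 20 3 0 0 0 0 0]
t=5: x=[48.4800 21.6500 4.5400 0.3300 0.0000 0.0000 0.0000 0.0000] k=[45 21 8 0 0 0 0 0]
t=6: x=[42.3600 22.2100 8.5500 0.8800 0.0000 0.0000 0.0000 0.0000] k=[45 20 6 0 0 0 0 0]
t=7: x=[42.2500 21.2100 6.8800 0.6600 0.0000 0.0000 0.0000 0.0000] k=[45 25 3 4 0 0 0 0]
t=8: x=[42.8000 24.7800 5.5300 3.4500 0.4400 0.0000 0.0000 0.0000] k=[42 23 7 3 0 0 0 0]
t=9: x=[39.9100 23.3300 8.3200 3.1100 0.3300 0.0000 0.0000 0.0000] k=[37 25 5 5 0 0 0 0]
t=10: x=[35.6800 24.1200 7.2000 4.4500 0.5500 0.0000 0.0000 0.0000] k=[35 20 3 0 0 0 0 0]
t=11: x=[33.3500 19.7800 4.5400 0.3300 0.0000 0.0000 0.0000 0.0000] k=[29 23 8 4 0 0 0 0]
t=12: x=[28.3400 22.0100 9.2100 4.0000 0.4400 0.0000 0.0000 0.0000] k=[31 20 6 2 1 0 0 0]
t=13: x=[29.7900 19.6700 7.1000 2.3300 1.0000 0.1100 0.0000 0.0000] k=[32 20 3 5 3 0 0 0]
t=14: x=[30.6800 19.4500 5.0900 4.5600 2.8900 0.3300 0.0000 0.0000] k=[28 20 1 1 1 0 0 0]
t=15: x=[27.1200 18.7900 3.0900 1.0000 0.8900 0.1100 0.0000 0.0000] k=[27 19 7 4 2 0 0 0]
t=16: x=[26.1200 18.5600 7.9900 4.1100 2.0000 0.2200 0.0000 0.0000] k=[30 18 4 4 5 0 0 0]
t=17: x=[28.6800 17.7800 5.5400 4.1100 4.3400 0.5500 0.0000 0.0000] k=[30 18 7 4 8 4 0 0]
t=18: x=[28.6800 18.1100 7.8800 4.7700 7.1200 4.0000 0.4400 0.0000] k=[31 15 9 8 7 5 0 0]
t=19: x=[29.2400 16.1000 9.5500 8.0000 6.8900 4.6700 0.5500 0.0000] k=[26 20 7 4 8 9 5 0]

[0.3421, 0.2632, 0.0921, 0.0526, 0.1053, 0.1184, 0.0658, 0.0000]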